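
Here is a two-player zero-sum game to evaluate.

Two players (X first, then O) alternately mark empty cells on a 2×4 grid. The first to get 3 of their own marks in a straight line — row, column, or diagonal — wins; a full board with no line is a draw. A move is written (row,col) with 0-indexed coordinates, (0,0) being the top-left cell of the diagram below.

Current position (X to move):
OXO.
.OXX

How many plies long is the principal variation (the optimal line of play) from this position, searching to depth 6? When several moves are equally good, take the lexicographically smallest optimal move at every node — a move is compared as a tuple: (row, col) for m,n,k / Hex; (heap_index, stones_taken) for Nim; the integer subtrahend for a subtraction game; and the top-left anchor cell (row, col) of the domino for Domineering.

PV length from [OXO./.OXX]: 2 plies

ply 1, X at OXO./.OXX | (0,3)=+0→OXOX/.OXX*; (1,0)=+0→OXO./XOXX
ply 2, O at OXOX/.OXX | (1,0)=+0→OXOX/OOXX*
ply 3: OXOX/OOXX is terminal +0 (X); from OXO./.OXX depth 6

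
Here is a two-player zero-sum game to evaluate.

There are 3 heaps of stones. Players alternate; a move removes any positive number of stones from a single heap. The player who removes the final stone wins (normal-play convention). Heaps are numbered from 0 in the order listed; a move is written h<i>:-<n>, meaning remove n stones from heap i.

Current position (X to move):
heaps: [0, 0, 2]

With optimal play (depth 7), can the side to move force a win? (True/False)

[(0,0,2)] X move#1: h2:-1:-1/(0,0,1), h2:-2:+1/(0,0,0)*
[(0,0,0)] end (terminal -1, O#2); searched (0,0,2) to 7

X winning at [(0,0,2)]: True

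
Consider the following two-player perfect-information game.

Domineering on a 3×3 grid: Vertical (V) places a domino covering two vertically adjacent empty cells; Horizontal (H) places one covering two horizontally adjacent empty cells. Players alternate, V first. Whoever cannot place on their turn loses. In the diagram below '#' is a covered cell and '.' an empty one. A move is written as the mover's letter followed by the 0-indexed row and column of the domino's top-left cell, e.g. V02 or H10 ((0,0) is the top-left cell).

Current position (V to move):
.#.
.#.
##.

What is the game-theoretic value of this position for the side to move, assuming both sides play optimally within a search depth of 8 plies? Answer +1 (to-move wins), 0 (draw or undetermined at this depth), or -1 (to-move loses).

value(.#./.#./##., V) = +1

[.#./.#./##.] V move#1: V00:+1/##./##./##.*, V02:+1/.##/.##/##., V12:+1/.#./.##/###
[##./##./##.] end (terminal -1, H#2); searched .#./.#./##. to 8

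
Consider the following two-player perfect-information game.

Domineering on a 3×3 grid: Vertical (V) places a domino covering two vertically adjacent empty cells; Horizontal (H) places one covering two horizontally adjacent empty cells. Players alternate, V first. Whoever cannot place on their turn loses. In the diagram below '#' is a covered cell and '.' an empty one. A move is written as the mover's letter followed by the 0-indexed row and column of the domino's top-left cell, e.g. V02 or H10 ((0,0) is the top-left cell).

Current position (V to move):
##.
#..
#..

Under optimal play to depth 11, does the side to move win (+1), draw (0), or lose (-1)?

[##./#../#..] V move#1: V02:-1/###/#.#/#.., V11:+1/##./##./##.*, V12:+1/##./#.#/#.#
[##./##./##.] end (terminal -1, H#2); searched ##./#../#.. to 11

value(##./#../#.., V) = +1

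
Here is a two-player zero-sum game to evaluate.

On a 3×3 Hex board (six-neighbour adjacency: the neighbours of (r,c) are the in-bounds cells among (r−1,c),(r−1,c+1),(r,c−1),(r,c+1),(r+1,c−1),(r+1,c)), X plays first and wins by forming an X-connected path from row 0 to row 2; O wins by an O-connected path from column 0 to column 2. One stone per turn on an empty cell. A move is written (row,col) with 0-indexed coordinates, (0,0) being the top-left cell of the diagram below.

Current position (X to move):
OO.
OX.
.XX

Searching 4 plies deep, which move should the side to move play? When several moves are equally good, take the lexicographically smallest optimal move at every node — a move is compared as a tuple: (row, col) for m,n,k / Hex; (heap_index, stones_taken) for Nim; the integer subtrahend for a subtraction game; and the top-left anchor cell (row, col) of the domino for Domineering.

X's best at [OO./OX./.XX]: (0,2)

p1 X@[OO./OX./.XX]: (0,2)[OOX/OX./.XX]+1* (1,2)[OO./OXX/.XX]-1 (2,0)[OO./OX./XXX]-1
p2 O@[OOX/OX./.XX] terminal -1; root [OO./OX./.XX] d4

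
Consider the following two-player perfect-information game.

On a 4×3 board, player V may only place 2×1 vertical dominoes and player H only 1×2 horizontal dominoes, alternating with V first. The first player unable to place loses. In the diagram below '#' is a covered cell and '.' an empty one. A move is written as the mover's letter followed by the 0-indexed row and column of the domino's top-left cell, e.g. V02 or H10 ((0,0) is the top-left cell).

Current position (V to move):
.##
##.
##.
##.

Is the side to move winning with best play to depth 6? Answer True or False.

p1 V@[.##/##./##./##.]: V12[.##/###/###/##.]+1* V22[.##/##./###/###]+1
p2 H@[.##/###/###/##.] terminal -1; root [.##/##./##./##.] d6

V winning at [.##/##./##./##.]: True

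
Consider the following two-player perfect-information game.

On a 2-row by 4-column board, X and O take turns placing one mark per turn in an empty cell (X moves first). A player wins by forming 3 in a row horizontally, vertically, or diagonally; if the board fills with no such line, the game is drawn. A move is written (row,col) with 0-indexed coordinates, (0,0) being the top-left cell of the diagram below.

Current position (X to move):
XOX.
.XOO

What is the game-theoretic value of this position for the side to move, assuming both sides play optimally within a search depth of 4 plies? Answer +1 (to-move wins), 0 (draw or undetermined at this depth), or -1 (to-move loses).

value(XOX./.XOO, X) = 0

[XOX./.XOO] X move#1: (0,3):+0/XOXX/.XOO*, (1,0):+0/XOX./XXOO
[XOXX/.XOO] O move#2: (1,0):+0/XOXX/OXOO*
[XOXX/OXOO] end (terminal +0, X#3); searched XOX./.XOO to 4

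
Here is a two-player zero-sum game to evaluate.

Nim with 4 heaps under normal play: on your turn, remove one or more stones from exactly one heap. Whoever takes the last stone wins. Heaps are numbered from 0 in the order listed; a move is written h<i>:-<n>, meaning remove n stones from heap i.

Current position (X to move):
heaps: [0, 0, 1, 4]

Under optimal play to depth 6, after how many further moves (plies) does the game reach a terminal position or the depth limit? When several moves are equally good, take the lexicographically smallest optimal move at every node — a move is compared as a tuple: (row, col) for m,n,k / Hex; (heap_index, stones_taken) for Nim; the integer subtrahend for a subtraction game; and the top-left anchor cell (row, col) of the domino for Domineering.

ply 1, X at (0,0,1,4) | h2:-1=-1→(0,0,0,4); h3:-1=-1→(0,0,1,3); h3:-2=-1→(0,0,1,2); h3:-3=+1→(0,0,1,1)*; h3:-4=-1→(0,0,1,0)
ply 2, O at (0,0,1,1) | h2:-1=-1→(0,0,0,1)*; h3:-1=-1→(0,0,1,0)
ply 3, X at (0,0,0,1) | h3:-1=+1→(0,0,0,0)*
ply 4: (0,0,0,0) is terminal -1 (O); from (0,0,1,4) depth 6

PV length from [(0,0,1,4)]: 3 plies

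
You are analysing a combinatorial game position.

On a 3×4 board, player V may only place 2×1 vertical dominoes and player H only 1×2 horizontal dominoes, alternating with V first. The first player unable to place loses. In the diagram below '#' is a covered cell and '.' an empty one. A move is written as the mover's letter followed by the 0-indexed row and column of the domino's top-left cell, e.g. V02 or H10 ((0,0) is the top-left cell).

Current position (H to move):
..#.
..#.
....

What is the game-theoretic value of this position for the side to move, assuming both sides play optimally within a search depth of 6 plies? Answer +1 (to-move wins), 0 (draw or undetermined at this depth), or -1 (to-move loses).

value(..#./..#./...., H) = +1

p1 H@[..#./..#./....]: H00[###./..#./....]-1 H10[..#./###./....]+1* H20[..#./..#./##..]-1 H21[..#./..#./.##.]-1 H22[..#./..#./..##]-1
p2 V@[..#./###./....]: V03[..##/####/....]-1* V13[..#./####/...#]-1
p3 H@[..##/####/....]: H00[####/####/....]+1* H20[..##/####/##..]+1 H21[..##/####/.##.]+1 H22[..##/####/..##]+1
p4 V@[####/####/....] terminal -1; root [..#./..#./....] d6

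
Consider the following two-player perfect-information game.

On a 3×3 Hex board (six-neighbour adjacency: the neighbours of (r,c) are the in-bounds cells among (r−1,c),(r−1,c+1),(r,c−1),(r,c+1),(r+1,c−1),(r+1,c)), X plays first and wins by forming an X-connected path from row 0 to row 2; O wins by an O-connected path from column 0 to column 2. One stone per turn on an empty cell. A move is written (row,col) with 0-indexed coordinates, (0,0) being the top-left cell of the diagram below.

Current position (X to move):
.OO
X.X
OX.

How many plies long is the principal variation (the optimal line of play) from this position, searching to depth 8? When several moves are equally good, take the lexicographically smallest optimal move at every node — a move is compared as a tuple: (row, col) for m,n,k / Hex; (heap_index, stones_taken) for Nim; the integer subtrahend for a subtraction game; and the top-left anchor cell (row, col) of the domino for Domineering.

p1 X@[.OO/X.X/OX.]: (0,0)[XOO/X.X/OX.]-1* (1,1)[.OO/XXX/OX.]-1 (2,2)[.OO/X.X/OXX]-1
p2 O@[XOO/X.X/OX.]: (1,1)[XOO/XOX/OX.]+1* (2,2)[XOO/X.X/OXO]-1
p3 X@[XOO/XOX/OX.] terminal -1; root [.OO/X.X/OX.] d8

PV length from [.OO/X.X/OX.]: 2 plies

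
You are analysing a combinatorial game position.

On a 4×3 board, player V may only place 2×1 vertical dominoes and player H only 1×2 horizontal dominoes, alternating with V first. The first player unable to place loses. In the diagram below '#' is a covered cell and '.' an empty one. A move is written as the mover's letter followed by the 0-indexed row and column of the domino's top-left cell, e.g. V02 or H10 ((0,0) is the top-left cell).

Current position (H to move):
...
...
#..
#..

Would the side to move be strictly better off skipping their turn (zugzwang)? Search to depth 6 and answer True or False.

[.../.../#../#..] H move#1: H00:-1/##./.../#../#..*, H01:-1/.##/.../#../#.., H10:-1/.../##./#../#.., H11:-1/.../.##/#../#.., H21:-1/.../.../###/#.., H31:-1/.../.../#../###
[##./.../#../#..] V move#2: V02:-1/###/..#/#../#.., V11:+1/##./.#./##./#..*, V12:+1/##./..#/#.#/#.., V21:+1/##./.../##./##., V22:+1/##./.../#.#/#.#
[##./.#./##./#..] H move#3: H31:-1/##./.#./##./###*
[##./.#./##./###] V move#4: V02:+1/###/.##/##./###*, V12:+1/##./.##/###/###
[###/.##/##./###] end (terminal -1, H#5); searched .../.../#../#.. to 6
pass branch (V moves first from the same position):
  | [.../.../#../#..] V move#1: V00:+1/#../#../#../#..*, V01:+1/.#./.#./#../#.., V02:+1/..#/..#/#../#.., V11:+1/.../.#./##./#.., V12:-1/.../..#/#.#/#.., V21:+1/.../.../##./##., V22:+1/.../.../#.#/#.#
  | [#../#../#../#..] H move#2: H01:-1/###/#../#../#..*, H11:-1/#../###/#../#.., H21:-1/#../#../###/#.., H31:-1/#../#../#../###
  | [###/#../#../#..] V move#3: V11:+1/###/##./##./#..*, V12:+1/###/#.#/#.#/#.., V21:+1/###/#../##./##., V22:+1/###/#../#.#/#.#
  | [###/##./##./#..] H move#4: H31:-1/###/##./##./###*
  | [###/##./##./###] V move#5: V12:+1/###/###/###/###*
  | [###/###/###/###] end (terminal -1, H#6); searched .../.../#../#.. to 6
H moving scores -1; H passing scores -1

zugzwang(.../.../#../#.., H) = False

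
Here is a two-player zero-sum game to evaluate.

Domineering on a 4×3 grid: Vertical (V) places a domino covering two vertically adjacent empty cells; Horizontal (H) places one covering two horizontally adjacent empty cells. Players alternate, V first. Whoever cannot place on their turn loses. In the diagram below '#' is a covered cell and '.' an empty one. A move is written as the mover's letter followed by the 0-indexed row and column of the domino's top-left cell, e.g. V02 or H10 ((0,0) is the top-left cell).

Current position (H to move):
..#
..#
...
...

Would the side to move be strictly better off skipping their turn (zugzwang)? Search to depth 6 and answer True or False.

zugzwang(..#/..#/.../..., H) = False

[..#/..#/.../...] H move#1: H00:-1/###/..#/.../...*, H10:-1/..#/###/.../..., H20:-1/..#/..#/##./..., H21:-1/..#/..#/.##/..., H30:-1/..#/..#/.../##., H31:-1/..#/..#/.../.##
[###/..#/.../...] V move#2: V10:-1/###/#.#/#../..., V11:+1/###/.##/.#./...*, V20:-1/###/..#/#../#.., V21:+1/###/..#/.#./.#., V22:-1/###/..#/..#/..#
[###/.##/.#./...] H move#3: H30:-1/###/.##/.#./##.*, H31:-1/###/.##/.#./.##
[###/.##/.#./##.] V move#4: V10:+1/###/###/##./##.*, V22:+1/###/.##/.##/###
[###/###/##./##.] end (terminal -1, H#5); searched ..#/..#/.../... to 6
pass branch (V moves first from the same position):
  | [..#/..#/.../...] V move#1: V00:+1/#.#/#.#/.../...*, V01:+1/.##/.##/.../..., V10:-1/..#/#.#/#../..., V11:+1/..#/.##/.#./..., V20:+1/..#/..#/#../#.., V21:+1/..#/..#/.#./.#., V22:+1/..#/..#/..#/..#
  | [#.#/#.#/.../...] H move#2: H20:-1/#.#/#.#/##./...*, H21:-1/#.#/#.#/.##/..., H30:-1/#.#/#.#/.../##., H31:-1/#.#/#.#/.../.##
  | [#.#/#.#/##./...] V move#3: V01:-1/###/###/##./..., V22:+1/#.#/#.#/###/..#*
  | [#.#/#.#/###/..#] H move#4: H30:-1/#.#/#.#/###/###*
  | [#.#/#.#/###/###] V move#5: V01:+1/###/###/###/###*
  | [###/###/###/###] end (terminal -1, H#6); searched ..#/..#/.../... to 6
H moving scores -1; H passing scores -1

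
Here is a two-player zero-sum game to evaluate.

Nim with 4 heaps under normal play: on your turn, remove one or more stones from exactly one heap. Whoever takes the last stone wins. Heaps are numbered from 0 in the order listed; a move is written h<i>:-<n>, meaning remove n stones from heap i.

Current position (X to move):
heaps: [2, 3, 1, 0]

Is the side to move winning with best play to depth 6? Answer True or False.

X winning at [(2,3,1,0)]: False

p1 X@[(2,3,1,0)]: h0:-1[(1,3,1,0)]-1* h0:-2[(0,3,1,0)]-1 h1:-1[(2,2,1,0)]-1 h1:-2[(2,1,1,0)]-1 h1:-3[(2,0,1,0)]-1 h2:-1[(2,3,0,0)]-1
p2 O@[(1,3,1,0)]: h0:-1[(0,3,1,0)]-1 h1:-1[(1,2,1,0)]-1 h1:-2[(1,1,1,0)]-1 h1:-3[(1,0,1,0)]+1* h2:-1[(1,3,0,0)]-1
p3 X@[(1,0,1,0)]: h0:-1[(0,0,1,0)]-1* h2:-1[(1,0,0,0)]-1
p4 O@[(0,0,1,0)]: h2:-1[(0,0,0,0)]+1*
p5 X@[(0,0,0,0)] terminal -1; root [(2,3,1,0)] d6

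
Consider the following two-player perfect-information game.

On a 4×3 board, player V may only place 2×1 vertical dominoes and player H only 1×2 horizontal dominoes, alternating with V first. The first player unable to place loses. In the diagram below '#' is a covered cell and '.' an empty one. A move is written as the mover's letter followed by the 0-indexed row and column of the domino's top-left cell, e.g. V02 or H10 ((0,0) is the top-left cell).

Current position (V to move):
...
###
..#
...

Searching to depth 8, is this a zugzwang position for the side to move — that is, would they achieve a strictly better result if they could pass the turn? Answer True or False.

zugzwang(.../###/..#/..., V) = False

[.../###/..#/...] V move#1: V20:-1/.../###/#.#/#.., V21:+1/.../###/.##/.#.*
[.../###/.##/.#.] H move#2: H00:-1/##./###/.##/.#.*, H01:-1/.##/###/.##/.#.
[##./###/.##/.#.] V move#3: V20:+1/##./###/###/##.*
[##./###/###/##.] end (terminal -1, H#4); searched .../###/..#/... to 8
pass branch (H moves first from the same position):
  | [.../###/..#/...] H move#1: H00:-1/##./###/..#/..., H01:-1/.##/###/..#/..., H20:+1/.../###/###/...*, H30:+1/.../###/..#/##., H31:+1/.../###/..#/.##
  | [.../###/###/...] end (terminal -1, V#2); searched .../###/..#/... to 8
V moving scores +1; V passing scores -1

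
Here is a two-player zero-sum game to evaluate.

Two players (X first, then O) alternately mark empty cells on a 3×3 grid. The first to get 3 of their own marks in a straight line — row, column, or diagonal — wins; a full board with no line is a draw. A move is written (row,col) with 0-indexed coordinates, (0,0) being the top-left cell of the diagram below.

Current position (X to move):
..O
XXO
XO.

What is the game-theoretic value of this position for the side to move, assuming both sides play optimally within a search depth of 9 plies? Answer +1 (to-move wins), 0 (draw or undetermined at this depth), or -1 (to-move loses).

value(..O/XXO/XO., X) = +1

p1 X@[..O/XXO/XO.]: (0,0)[X.O/XXO/XO.]+1* (0,1)[.XO/XXO/XO.]-1 (2,2)[..O/XXO/XOX]+0
p2 O@[X.O/XXO/XO.] terminal -1; root [..O/XXO/XO.] d9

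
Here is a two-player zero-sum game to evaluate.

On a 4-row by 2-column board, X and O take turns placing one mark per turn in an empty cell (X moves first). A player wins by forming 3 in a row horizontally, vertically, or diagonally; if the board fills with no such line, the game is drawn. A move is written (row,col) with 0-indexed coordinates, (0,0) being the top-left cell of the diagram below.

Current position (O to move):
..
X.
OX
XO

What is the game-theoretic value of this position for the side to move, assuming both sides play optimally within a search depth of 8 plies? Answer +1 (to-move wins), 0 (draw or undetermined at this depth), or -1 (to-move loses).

p1 O@[../X./OX/XO]: (0,0)[O./X./OX/XO]+0* (0,1)[.O/X./OX/XO]+0 (1,1)[../XO/OX/XO]+0
p2 X@[O./X./OX/XO]: (0,1)[OX/X./OX/XO]+0* (1,1)[O./XX/OX/XO]+0
p3 O@[OX/X./OX/XO]: (1,1)[OX/XO/OX/XO]+0*
p4 X@[OX/XO/OX/XO] terminal +0; root [../X./OX/XO] d8

value(../X./OX/XO, O) = 0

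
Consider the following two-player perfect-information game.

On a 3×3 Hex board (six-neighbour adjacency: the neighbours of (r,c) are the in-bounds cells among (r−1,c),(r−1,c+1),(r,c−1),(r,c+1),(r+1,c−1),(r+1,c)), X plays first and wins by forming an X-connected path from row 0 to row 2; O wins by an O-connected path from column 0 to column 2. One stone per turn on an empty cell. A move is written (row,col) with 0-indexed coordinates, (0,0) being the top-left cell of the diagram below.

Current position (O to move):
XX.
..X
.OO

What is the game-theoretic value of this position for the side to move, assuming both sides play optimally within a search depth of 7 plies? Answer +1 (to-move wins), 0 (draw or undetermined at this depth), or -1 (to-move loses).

p1 O@[XX./..X/.OO]: (0,2)[XXO/..X/.OO]-1 (1,0)[XX./O.X/.OO]+1* (1,1)[XX./.OX/.OO]+1 (2,0)[XX./..X/OOO]+1
p2 X@[XX./O.X/.OO]: (0,2)[XXX/O.X/.OO]-1* (1,1)[XX./OXX/.OO]-1 (2,0)[XX./O.X/XOO]-1
p3 O@[XXX/O.X/.OO]: (1,1)[XXX/OOX/.OO]+1* (2,0)[XXX/O.X/OOO]+1
p4 X@[XXX/OOX/.OO] terminal -1; root [XX./..X/.OO] d7

value(XX./..X/.OO, O) = +1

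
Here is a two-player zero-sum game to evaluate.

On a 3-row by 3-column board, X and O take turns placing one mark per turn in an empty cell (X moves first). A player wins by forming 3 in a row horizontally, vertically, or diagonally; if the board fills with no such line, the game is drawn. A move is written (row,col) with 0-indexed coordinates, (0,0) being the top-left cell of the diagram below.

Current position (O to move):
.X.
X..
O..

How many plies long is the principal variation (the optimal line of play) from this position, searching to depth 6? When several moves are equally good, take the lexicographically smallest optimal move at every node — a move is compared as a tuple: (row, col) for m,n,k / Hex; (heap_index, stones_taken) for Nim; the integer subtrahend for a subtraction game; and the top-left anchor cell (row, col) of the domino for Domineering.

PV length from [.X./X../O..]: 5 plies

ply 1, O at .X./X../O.. | (0,0)=-1→OX./X../O..; (0,2)=-1→.XO/X../O..; (1,1)=+0→.X./XO./O..; (1,2)=+0→.X./X.O/O..; (2,1)=-1→.X./X../OO.; (2,2)=+1→.X./X../O.O*
ply 2, X at .X./X../O.O | (0,0)=-1→XX./X../O.O*; (0,2)=-1→.XX/X../O.O; (1,1)=-1→.X./XX./O.O; (1,2)=-1→.X./X.X/O.O; (2,1)=-1→.X./X../OXO
ply 3, O at XX./X../O.O | (0,2)=+1→XXO/X../O.O*; (1,1)=-1→XX./XO./O.O; (1,2)=-1→XX./X.O/O.O; (2,1)=+1→XX./X../OOO
ply 4, X at XXO/X../O.O | (1,1)=-1→XXO/XX./O.O*; (1,2)=-1→XXO/X.X/O.O; (2,1)=-1→XXO/X../OXO
ply 5, O at XXO/XX./O.O | (1,2)=+1→XXO/XXO/O.O*; (2,1)=+1→XXO/XX./OOO
ply 6: XXO/XXO/O.O is terminal -1 (X); from .X./X../O.. depth 6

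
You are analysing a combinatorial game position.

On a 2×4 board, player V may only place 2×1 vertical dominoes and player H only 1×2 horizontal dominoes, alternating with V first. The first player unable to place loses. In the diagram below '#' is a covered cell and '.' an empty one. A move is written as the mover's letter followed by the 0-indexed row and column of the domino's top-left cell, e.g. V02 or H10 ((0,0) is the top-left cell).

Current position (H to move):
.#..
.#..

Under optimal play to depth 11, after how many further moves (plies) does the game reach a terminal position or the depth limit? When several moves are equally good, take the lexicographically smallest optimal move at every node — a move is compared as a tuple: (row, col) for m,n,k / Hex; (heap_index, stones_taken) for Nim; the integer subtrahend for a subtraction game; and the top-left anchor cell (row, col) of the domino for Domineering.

PV length from [.#../.#..]: 3 plies

p1 H@[.#../.#..]: H02[.###/.#..]+1* H12[.#../.###]+1
p2 V@[.###/.#..]: V00[####/##..]-1*
p3 H@[####/##..]: H12[####/####]+1*
p4 V@[####/####] terminal -1; root [.#../.#..] d11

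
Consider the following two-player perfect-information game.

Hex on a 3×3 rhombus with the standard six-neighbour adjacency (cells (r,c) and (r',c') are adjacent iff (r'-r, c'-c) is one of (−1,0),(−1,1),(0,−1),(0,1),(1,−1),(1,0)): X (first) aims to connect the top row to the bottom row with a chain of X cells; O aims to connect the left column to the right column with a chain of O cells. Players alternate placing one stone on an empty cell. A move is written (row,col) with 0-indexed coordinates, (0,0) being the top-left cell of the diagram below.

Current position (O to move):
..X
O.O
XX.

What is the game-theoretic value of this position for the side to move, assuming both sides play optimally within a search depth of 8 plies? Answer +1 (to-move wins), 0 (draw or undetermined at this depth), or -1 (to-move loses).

value(..X/O.O/XX., O) = +1

[..X/O.O/XX.] O move#1: (0,0):-1/O.X/O.O/XX., (0,1):-1/.OX/O.O/XX., (1,1):+1/..X/OOO/XX.*, (2,2):-1/..X/O.O/XXO
[..X/OOO/XX.] end (terminal -1, X#2); searched ..X/O.O/XX. to 8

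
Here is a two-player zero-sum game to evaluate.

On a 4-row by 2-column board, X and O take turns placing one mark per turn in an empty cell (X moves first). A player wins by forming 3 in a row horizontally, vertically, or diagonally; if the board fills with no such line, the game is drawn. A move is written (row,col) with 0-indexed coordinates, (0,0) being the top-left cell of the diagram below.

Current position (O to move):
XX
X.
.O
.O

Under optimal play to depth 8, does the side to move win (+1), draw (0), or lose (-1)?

ply 1, O at XX/X./.O/.O | (1,1)=+1→XX/XO/.O/.O*; (2,0)=+0→XX/X./OO/.O; (3,0)=-1→XX/X./.O/OO
ply 2: XX/XO/.O/.O is terminal -1 (X); from XX/X./.O/.O depth 8

value(XX/X./.O/.O, O) = +1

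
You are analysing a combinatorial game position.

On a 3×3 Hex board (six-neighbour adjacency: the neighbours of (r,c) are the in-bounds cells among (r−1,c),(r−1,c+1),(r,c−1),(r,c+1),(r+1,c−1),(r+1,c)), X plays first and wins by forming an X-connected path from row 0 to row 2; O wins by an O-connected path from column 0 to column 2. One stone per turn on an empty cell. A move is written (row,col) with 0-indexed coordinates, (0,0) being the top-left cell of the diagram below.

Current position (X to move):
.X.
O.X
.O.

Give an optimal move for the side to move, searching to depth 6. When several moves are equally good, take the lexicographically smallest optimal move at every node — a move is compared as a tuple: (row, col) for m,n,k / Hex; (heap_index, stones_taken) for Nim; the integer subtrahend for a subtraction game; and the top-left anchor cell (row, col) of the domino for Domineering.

X's best at [.X./O.X/.O.]: (1,1)

[.X./O.X/.O.] X move#1: (0,0):-1/XX./O.X/.O., (0,2):-1/.XX/O.X/.O., (1,1):+1/.X./OXX/.O.*, (2,0):-1/.X./O.X/XO., (2,2):+1/.X./O.X/.OX
[.X./OXX/.O.] O move#2: (0,0):-1/OX./OXX/.O.*, (0,2):-1/.XO/OXX/.O., (2,0):-1/.X./OXX/OO., (2,2):-1/.X./OXX/.OO
[OX./OXX/.O.] X move#3: (0,2):+1/OXX/OXX/.O.*, (2,0):+1/OX./OXX/XO., (2,2):+1/OX./OXX/.OX
[OXX/OXX/.O.] O move#4: (2,0):-1/OXX/OXX/OO.*, (2,2):-1/OXX/OXX/.OO
[OXX/OXX/OO.] X move#5: (2,2):+1/OXX/OXX/OOX*
[OXX/OXX/OOX] end (terminal -1, O#6); searched .X./O.X/.O. to 6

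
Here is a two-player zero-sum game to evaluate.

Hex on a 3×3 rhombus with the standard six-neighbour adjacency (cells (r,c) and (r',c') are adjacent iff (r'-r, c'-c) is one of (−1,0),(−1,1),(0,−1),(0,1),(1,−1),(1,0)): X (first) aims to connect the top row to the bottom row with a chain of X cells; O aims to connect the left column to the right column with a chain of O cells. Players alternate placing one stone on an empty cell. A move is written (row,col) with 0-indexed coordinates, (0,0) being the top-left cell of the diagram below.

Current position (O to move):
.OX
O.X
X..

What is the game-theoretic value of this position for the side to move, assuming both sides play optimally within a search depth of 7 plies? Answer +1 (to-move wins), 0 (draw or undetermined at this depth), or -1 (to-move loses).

ply 1, O at .OX/O.X/X.. | (0,0)=-1→OOX/O.X/X..*; (1,1)=-1→.OX/OOX/X..; (2,1)=-1→.OX/O.X/XO.; (2,2)=-1→.OX/O.X/X.O
ply 2, X at OOX/O.X/X.. | (1,1)=+1→OOX/OXX/X..*; (2,1)=+1→OOX/O.X/XX.; (2,2)=+1→OOX/O.X/X.X
ply 3: OOX/OXX/X.. is terminal -1 (O); from .OX/O.X/X.. depth 7

value(.OX/O.X/X.., O) = -1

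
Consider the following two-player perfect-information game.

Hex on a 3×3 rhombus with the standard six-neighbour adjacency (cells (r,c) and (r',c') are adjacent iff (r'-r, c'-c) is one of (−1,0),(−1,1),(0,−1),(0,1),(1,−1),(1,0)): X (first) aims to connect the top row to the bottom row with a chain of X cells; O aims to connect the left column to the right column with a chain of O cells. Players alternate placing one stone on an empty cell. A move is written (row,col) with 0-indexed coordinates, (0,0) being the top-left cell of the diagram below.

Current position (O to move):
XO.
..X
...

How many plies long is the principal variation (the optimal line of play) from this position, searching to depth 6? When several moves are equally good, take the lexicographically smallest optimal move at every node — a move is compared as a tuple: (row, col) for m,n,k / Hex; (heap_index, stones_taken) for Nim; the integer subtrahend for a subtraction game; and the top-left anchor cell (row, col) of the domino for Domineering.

PV length from [XO./..X/...]: 4 plies

p1 O@[XO./..X/...]: (0,2)[XOO/..X/...]-1* (1,0)[XO./O.X/...]-1 (1,1)[XO./.OX/...]-1 (2,0)[XO./..X/O..]-1 (2,1)[XO./..X/.O.]-1 (2,2)[XO./..X/..O]-1
p2 X@[XOO/..X/...]: (1,0)[XOO/X.X/...]+1* (1,1)[XOO/.XX/...]-1 (2,0)[XOO/..X/X..]-1 (2,1)[XOO/..X/.X.]-1 (2,2)[XOO/..X/..X]-1
p3 O@[XOO/X.X/...]: (1,1)[XOO/XOX/...]-1* (2,0)[XOO/X.X/O..]-1 (2,1)[XOO/X.X/.O.]-1 (2,2)[XOO/X.X/..O]-1
p4 X@[XOO/XOX/...]: (2,0)[XOO/XOX/X..]+1* (2,1)[XOO/XOX/.X.]-1 (2,2)[XOO/XOX/..X]-1
p5 O@[XOO/XOX/X..] terminal -1; root [XO./..X/...] d6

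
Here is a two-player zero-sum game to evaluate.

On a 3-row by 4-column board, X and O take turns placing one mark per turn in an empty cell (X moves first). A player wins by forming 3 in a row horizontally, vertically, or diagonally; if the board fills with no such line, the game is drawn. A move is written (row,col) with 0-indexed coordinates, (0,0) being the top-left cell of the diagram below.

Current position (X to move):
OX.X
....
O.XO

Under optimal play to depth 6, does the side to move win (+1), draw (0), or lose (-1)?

value(OX.X/..../O.XO, X) = +1

ply 1, X at OX.X/..../O.XO | (0,2)=+1→OXXX/..../O.XO*; (1,0)=+1→OX.X/X.../O.XO; (1,1)=-1→OX.X/.X../O.XO; (1,2)=-1→OX.X/..X./O.XO; (1,3)=-1→OX.X/...X/O.XO; (2,1)=-1→OX.X/..../OXXO
ply 2: OXXX/..../O.XO is terminal -1 (O); from OX.X/..../O.XO depth 6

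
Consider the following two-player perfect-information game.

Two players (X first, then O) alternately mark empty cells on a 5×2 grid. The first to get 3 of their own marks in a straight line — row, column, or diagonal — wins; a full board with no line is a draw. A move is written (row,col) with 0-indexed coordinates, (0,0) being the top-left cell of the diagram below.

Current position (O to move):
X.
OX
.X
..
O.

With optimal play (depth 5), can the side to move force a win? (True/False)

ply 1, O at X./OX/.X/../O. | (0,1)=-1→XO/OX/.X/../O.*; (2,0)=-1→X./OX/OX/../O.; (3,0)=-1→X./OX/.X/O./O.; (3,1)=-1→X./OX/.X/.O/O.; (4,1)=-1→X./OX/.X/../OO
ply 2, X at XO/OX/.X/../O. | (2,0)=+0→XO/OX/XX/../O.; (3,0)=+0→XO/OX/.X/X./O.; (3,1)=+1→XO/OX/.X/.X/O.*; (4,1)=+0→XO/OX/.X/../OX
ply 3: XO/OX/.X/.X/O. is terminal -1 (O); from X./OX/.X/../O. depth 5

O winning at [X./OX/.X/../O.]: False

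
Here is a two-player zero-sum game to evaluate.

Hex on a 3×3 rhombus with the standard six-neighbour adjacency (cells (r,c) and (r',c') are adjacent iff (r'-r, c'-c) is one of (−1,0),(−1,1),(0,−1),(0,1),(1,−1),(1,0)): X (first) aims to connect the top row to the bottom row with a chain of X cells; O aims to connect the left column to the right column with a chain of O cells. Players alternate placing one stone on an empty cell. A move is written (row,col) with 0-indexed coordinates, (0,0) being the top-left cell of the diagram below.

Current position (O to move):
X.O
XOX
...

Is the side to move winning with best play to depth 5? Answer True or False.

O winning at [X.O/XOX/...]: True

[X.O/XOX/...] O move#1: (0,1):-1/XOO/XOX/..., (2,0):+1/X.O/XOX/O..*, (2,1):-1/X.O/XOX/.O., (2,2):-1/X.O/XOX/..O
[X.O/XOX/O..] end (terminal -1, X#2); searched X.O/XOX/... to 5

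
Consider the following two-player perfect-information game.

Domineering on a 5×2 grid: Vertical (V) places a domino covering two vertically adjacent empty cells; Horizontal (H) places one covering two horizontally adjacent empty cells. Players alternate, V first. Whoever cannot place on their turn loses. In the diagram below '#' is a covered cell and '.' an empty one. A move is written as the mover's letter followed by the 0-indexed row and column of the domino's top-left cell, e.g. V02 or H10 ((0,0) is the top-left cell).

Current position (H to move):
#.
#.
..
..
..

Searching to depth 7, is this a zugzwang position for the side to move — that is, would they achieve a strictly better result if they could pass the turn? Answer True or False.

zugzwang(#./#./../../.., H) = False

p1 H@[#./#./../../..]: H20[#./#./##/../..]-1 H30[#./#./../##/..]+1* H40[#./#./../../##]-1
p2 V@[#./#./../##/..]: V01[##/##/../##/..]-1* V11[#./##/.#/##/..]-1
p3 H@[##/##/../##/..]: H20[##/##/##/##/..]+1* H40[##/##/../##/##]+1
p4 V@[##/##/##/##/..] terminal -1; root [#./#./../../..] d7
pass branch (V moves first from the same position):
  | p1 V@[#./#./../../..]: V01[##/##/../../..]-1 V11[#./##/.#/../..]-1 V20[#./#./#./#./..]+1* V21[#./#./.#/.#/..]+1 V30[#./#./../#./#.]+1 V31[#./#./../.#/.#]+1
  | p2 H@[#./#./#./#./..]: H40[#./#./#./#./##]-1*
  | p3 V@[#./#./#./#./##]: V01[##/##/#./#./##]+1* V11[#./##/##/#./##]+1 V21[#./#./##/##/##]+1
  | p4 H@[##/##/#./#./##] terminal -1; root [#./#./../../..] d7
H moving scores +1; H passing scores -1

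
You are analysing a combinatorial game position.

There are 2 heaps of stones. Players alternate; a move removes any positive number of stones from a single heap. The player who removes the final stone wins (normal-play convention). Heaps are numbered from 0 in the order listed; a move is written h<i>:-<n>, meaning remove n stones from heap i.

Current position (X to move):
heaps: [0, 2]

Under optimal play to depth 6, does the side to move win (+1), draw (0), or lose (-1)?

[(0,2)] X move#1: h1:-1:-1/(0,1), h1:-2:+1/(0,0)*
[(0,0)] end (terminal -1, O#2); searched (0,2) to 6

value((0,2), X) = +1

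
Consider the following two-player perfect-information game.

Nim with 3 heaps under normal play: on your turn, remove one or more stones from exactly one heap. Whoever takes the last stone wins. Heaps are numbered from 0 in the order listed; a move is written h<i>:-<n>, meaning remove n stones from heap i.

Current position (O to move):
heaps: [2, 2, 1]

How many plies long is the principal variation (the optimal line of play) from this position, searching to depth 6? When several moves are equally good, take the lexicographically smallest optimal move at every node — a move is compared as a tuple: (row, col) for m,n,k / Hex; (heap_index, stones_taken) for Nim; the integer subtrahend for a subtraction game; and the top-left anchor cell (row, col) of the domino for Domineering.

p1 O@[(2,2,1)]: h0:-1[(1,2,1)]-1 h0:-2[(0,2,1)]-1 h1:-1[(2,1,1)]-1 h1:-2[(2,0,1)]-1 h2:-1[(2,2,0)]+1*
p2 X@[(2,2,0)]: h0:-1[(1,2,0)]-1* h0:-2[(0,2,0)]-1 h1:-1[(2,1,0)]-1 h1:-2[(2,0,0)]-1
p3 O@[(1,2,0)]: h0:-1[(0,2,0)]-1 h1:-1[(1,1,0)]+1* h1:-2[(1,0,0)]-1
p4 X@[(1,1,0)]: h0:-1[(0,1,0)]-1* h1:-1[(1,0,0)]-1
p5 O@[(0,1,0)]: h1:-1[(0,0,0)]+1*
p6 X@[(0,0,0)] terminal -1; root [(2,2,1)] d6

PV length from [(2,2,1)]: 5 plies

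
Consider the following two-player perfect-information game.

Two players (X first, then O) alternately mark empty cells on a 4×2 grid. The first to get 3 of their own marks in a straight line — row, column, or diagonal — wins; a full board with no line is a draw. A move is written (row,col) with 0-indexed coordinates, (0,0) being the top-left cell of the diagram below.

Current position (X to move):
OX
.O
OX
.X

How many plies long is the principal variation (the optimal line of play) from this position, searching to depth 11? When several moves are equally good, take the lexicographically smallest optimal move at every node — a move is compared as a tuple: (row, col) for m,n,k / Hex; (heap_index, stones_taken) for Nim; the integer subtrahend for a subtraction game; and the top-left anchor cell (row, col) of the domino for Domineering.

p1 X@[OX/.O/OX/.X]: (1,0)[OX/XO/OX/.X]+0* (3,0)[OX/.O/OX/XX]-1
p2 O@[OX/XO/OX/.X]: (3,0)[OX/XO/OX/OX]+0*
p3 X@[OX/XO/OX/OX] terminal +0; root [OX/.O/OX/.X] d11

PV length from [OX/.O/OX/.X]: 2 plies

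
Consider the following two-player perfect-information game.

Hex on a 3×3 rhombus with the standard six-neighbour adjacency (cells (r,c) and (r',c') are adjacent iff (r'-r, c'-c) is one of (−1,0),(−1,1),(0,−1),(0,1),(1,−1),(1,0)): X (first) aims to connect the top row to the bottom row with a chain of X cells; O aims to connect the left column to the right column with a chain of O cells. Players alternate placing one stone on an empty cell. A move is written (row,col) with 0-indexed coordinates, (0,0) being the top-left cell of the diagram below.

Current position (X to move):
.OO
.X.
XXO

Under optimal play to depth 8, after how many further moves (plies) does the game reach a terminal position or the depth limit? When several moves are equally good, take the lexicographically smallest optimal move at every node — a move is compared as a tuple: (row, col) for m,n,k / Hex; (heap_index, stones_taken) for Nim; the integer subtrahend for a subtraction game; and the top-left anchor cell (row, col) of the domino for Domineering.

PV length from [.OO/.X./XXO]: 2 plies

[.OO/.X./XXO] X move#1: (0,0):-1/XOO/.X./XXO*, (1,0):-1/.OO/XX./XXO, (1,2):-1/.OO/.XX/XXO
[XOO/.X./XXO] O move#2: (1,0):+1/XOO/OX./XXO*, (1,2):-1/XOO/.XO/XXO
[XOO/OX./XXO] end (terminal -1, X#3); searched .OO/.X./XXO to 8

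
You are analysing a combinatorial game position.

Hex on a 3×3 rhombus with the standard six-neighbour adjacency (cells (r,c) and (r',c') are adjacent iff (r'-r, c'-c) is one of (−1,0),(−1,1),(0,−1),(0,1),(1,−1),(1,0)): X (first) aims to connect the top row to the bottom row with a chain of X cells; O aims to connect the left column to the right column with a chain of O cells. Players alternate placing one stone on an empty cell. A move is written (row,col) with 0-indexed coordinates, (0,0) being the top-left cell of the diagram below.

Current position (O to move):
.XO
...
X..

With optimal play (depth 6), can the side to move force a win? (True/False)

O winning at [.XO/.../X..]: False

ply 1, O at .XO/.../X.. | (0,0)=-1→OXO/.../X..*; (1,0)=-1→.XO/O../X..; (1,1)=-1→.XO/.O./X..; (1,2)=-1→.XO/..O/X..; (2,1)=-1→.XO/.../XO.; (2,2)=-1→.XO/.../X.O
ply 2, X at OXO/.../X.. | (1,0)=+1→OXO/X../X..*; (1,1)=+1→OXO/.X./X..; (1,2)=+1→OXO/..X/X..; (2,1)=+1→OXO/.../XX.; (2,2)=+1→OXO/.../X.X
ply 3: OXO/X../X.. is terminal -1 (O); from .XO/.../X.. depth 6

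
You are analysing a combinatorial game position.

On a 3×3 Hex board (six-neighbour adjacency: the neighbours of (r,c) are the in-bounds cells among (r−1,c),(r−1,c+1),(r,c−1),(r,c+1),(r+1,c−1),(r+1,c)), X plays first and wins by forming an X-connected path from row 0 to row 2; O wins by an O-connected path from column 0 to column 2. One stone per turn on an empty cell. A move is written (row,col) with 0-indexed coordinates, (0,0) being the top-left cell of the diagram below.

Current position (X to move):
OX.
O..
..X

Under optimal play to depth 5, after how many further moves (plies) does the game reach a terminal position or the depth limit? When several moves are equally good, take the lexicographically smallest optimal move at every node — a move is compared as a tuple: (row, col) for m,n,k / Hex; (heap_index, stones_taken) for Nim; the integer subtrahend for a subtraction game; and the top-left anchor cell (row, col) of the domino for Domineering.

PV length from [OX./O../..X]: 3 plies

p1 X@[OX./O../..X]: (0,2)[OXX/O../..X]+1* (1,1)[OX./OX./..X]+1 (1,2)[OX./O.X/..X]+1 (2,0)[OX./O../X.X]-1 (2,1)[OX./O../.XX]-1
p2 O@[OXX/O../..X]: (1,1)[OXX/OO./..X]-1* (1,2)[OXX/O.O/..X]-1 (2,0)[OXX/O../O.X]-1 (2,1)[OXX/O../.OX]-1
p3 X@[OXX/OO./..X]: (1,2)[OXX/OOX/..X]+1* (2,0)[OXX/OO./X.X]-1 (2,1)[OXX/OO./.XX]-1
p4 O@[OXX/OOX/..X] terminal -1; root [OX./O../..X] d5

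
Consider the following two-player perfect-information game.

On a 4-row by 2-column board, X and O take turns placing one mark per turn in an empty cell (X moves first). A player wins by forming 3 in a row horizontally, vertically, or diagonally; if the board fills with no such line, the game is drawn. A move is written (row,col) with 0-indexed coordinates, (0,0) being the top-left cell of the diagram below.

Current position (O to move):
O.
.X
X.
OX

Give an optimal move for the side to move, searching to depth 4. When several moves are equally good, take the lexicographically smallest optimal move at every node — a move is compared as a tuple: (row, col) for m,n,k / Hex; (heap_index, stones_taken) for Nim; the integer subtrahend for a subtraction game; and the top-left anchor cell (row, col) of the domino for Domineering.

[O./.X/X./OX] O move#1: (0,1):-1/OO/.X/X./OX, (1,0):-1/O./OX/X./OX, (2,1):+0/O./.X/XO/OX*
[O./.X/XO/OX] X move#2: (0,1):+0/OX/.X/XO/OX*, (1,0):+0/O./XX/XO/OX
[OX/.X/XO/OX] O move#3: (1,0):+0/OX/OX/XO/OX*
[OX/OX/XO/OX] end (terminal +0, X#4); searched O./.X/X./OX to 4

O's best at [O./.X/X./OX]: (2,1)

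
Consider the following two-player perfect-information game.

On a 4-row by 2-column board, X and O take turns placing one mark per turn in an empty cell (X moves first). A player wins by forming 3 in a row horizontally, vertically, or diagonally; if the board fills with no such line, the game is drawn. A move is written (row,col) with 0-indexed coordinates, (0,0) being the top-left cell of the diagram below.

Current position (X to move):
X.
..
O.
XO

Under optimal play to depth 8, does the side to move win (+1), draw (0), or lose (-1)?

p1 X@[X./../O./XO]: (0,1)[XX/../O./XO]+0* (1,0)[X./X./O./XO]+0 (1,1)[X./.X/O./XO]+0 (2,1)[X./../OX/XO]+0
p2 O@[XX/../O./XO]: (1,0)[XX/O./O./XO]+0* (1,1)[XX/.O/O./XO]+0 (2,1)[XX/../OO/XO]+0
p3 X@[XX/O./O./XO]: (1,1)[XX/OX/O./XO]+0* (2,1)[XX/O./OX/XO]+0
p4 O@[XX/OX/O./XO]: (2,1)[XX/OX/OO/XO]+0*
p5 X@[XX/OX/OO/XO] terminal +0; root [X./../O./XO] d8

value(X./../O./XO, X) = 0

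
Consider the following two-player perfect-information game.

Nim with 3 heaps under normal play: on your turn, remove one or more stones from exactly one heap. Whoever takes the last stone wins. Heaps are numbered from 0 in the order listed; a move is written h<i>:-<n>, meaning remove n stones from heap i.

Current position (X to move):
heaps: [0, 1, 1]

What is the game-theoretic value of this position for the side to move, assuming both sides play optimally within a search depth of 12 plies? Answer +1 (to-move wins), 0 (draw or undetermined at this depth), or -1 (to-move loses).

ply 1, X at (0,1,1) | h1:-1=-1→(0,0,1)*; h2:-1=-1→(0,1,0)
ply 2, O at (0,0,1) | h2:-1=+1→(0,0,0)*
ply 3: (0,0,0) is terminal -1 (X); from (0,1,1) depth 12

value((0,1,1), X) = -1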